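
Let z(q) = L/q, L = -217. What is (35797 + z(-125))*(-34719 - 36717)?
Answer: -319664813112/125 ≈ -2.5573e+9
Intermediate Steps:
z(q) = -217/q
(35797 + z(-125))*(-34719 - 36717) = (35797 - 217/(-125))*(-34719 - 36717) = (35797 - 217*(-1/125))*(-71436) = (35797 + 217/125)*(-71436) = (4474842/125)*(-71436) = -319664813112/125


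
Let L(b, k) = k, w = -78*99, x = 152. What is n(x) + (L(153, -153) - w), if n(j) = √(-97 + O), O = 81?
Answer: 7569 + 4*I ≈ 7569.0 + 4.0*I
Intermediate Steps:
w = -7722
n(j) = 4*I (n(j) = √(-97 + 81) = √(-16) = 4*I)
n(x) + (L(153, -153) - w) = 4*I + (-153 - 1*(-7722)) = 4*I + (-153 + 7722) = 4*I + 7569 = 7569 + 4*I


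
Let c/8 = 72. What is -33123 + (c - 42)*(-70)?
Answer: -70503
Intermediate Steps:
c = 576 (c = 8*72 = 576)
-33123 + (c - 42)*(-70) = -33123 + (576 - 42)*(-70) = -33123 + 534*(-70) = -33123 - 37380 = -70503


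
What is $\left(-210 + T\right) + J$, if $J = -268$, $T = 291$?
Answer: $-187$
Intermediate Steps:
$\left(-210 + T\right) + J = \left(-210 + 291\right) - 268 = 81 - 268 = -187$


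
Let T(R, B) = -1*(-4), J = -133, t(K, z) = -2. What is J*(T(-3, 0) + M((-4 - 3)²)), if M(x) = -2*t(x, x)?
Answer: -1064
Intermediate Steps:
M(x) = 4 (M(x) = -2*(-2) = 4)
T(R, B) = 4
J*(T(-3, 0) + M((-4 - 3)²)) = -133*(4 + 4) = -133*8 = -1064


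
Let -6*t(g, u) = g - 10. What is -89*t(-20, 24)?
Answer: -445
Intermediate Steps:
t(g, u) = 5/3 - g/6 (t(g, u) = -(g - 10)/6 = -(-10 + g)/6 = 5/3 - g/6)
-89*t(-20, 24) = -89*(5/3 - 1/6*(-20)) = -89*(5/3 + 10/3) = -89*5 = -445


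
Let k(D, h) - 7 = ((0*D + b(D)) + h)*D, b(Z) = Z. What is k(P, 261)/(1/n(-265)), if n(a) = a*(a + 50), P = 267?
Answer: 8032506425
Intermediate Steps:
n(a) = a*(50 + a)
k(D, h) = 7 + D*(D + h) (k(D, h) = 7 + ((0*D + D) + h)*D = 7 + ((0 + D) + h)*D = 7 + (D + h)*D = 7 + D*(D + h))
k(P, 261)/(1/n(-265)) = (7 + 267**2 + 267*261)/(1/(-265*(50 - 265))) = (7 + 71289 + 69687)/(1/(-265*(-215))) = 140983/(1/56975) = 140983*56975 = 8032506425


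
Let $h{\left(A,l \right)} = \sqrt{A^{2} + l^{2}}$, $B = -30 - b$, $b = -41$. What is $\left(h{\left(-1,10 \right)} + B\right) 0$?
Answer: $0$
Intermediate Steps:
$B = 11$ ($B = -30 - -41 = -30 + 41 = 11$)
$\left(h{\left(-1,10 \right)} + B\right) 0 = \left(\sqrt{\left(-1\right)^{2} + 10^{2}} + 11\right) 0 = \left(\sqrt{1 + 100} + 11\right) 0 = \left(\sqrt{101} + 11\right) 0 = \left(11 + \sqrt{101}\right) 0 = 0$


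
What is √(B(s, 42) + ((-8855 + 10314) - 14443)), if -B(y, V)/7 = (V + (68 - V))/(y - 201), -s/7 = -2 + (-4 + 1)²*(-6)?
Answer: 2*I*√118440055/191 ≈ 113.96*I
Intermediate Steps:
s = 392 (s = -7*(-2 + (-4 + 1)²*(-6)) = -7*(-2 + (-3)²*(-6)) = -7*(-2 + 9*(-6)) = -7*(-2 - 54) = -7*(-56) = 392)
B(y, V) = -476/(-201 + y) (B(y, V) = -7*(V + (68 - V))/(y - 201) = -476/(-201 + y))
√(B(s, 42) + ((-8855 + 10314) - 14443)) = √(-476/(-201 + 392) + ((-8855 + 10314) - 14443)) = √(-476/191 + (1459 - 14443)) = √(-476*1/191 - 12984) = √(-476/191 - 12984) = √(-2480420/191) = 2*I*√118440055/191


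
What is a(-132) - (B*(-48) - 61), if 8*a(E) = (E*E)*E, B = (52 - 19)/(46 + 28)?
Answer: -10634303/37 ≈ -2.8741e+5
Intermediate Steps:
B = 33/74 ≈ 0.44595
a(E) = E³/8 (a(E) = ((E*E)*E)/8 = (E²*E)/8 = E³/8)
a(-132) - (B*(-48) - 61) = (⅛)*(-132)³ - ((33/74)*(-48) - 61) = (⅛)*(-2299968) - (-792/37 - 61) = -287496 - 1*(-3049/37) = -287496 + 3049/37 = -10634303/37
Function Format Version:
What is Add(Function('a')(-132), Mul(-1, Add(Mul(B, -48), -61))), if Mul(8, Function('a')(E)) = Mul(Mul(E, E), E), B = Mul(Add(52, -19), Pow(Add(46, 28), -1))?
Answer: Rational(-10634303, 37) ≈ -2.8741e+5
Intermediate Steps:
B = Rational(33, 74) (B = Mul(33, Pow(74, -1)) = Mul(33, Rational(1, 74)) = Rational(33, 74) ≈ 0.44595)
Function('a')(E) = Mul(Rational(1, 8), Pow(E, 3)) (Function('a')(E) = Mul(Rational(1, 8), Mul(Mul(E, E), E)) = Mul(Rational(1, 8), Mul(Pow(E, 2), E)) = Mul(Rational(1, 8), Pow(E, 3)))
Add(Function('a')(-132), Mul(-1, Add(Mul(B, -48), -61))) = Add(Mul(Rational(1, 8), Pow(-132, 3)), Mul(-1, Add(Mul(Rational(33, 74), -48), -61))) = Add(Mul(Rational(1, 8), -2299968), Mul(-1, Add(Rational(-792, 37), -61))) = Add(-287496, Mul(-1, Rational(-3049, 37))) = Add(-287496, Rational(3049, 37)) = Rational(-10634303, 37)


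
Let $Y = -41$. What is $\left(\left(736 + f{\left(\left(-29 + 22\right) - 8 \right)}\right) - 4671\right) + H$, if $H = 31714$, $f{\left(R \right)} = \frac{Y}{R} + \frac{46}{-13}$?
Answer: $\frac{5416748}{195} \approx 27778.0$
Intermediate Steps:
$f{\left(R \right)} = - \frac{46}{13} - \frac{41}{R}$ ($f{\left(R \right)} = - \frac{41}{R} + \frac{46}{-13} = - \frac{41}{R} + 46 \left(- \frac{1}{13}\right) = - \frac{41}{R} - \frac{46}{13} = - \frac{46}{13} - \frac{41}{R}$)
$\left(\left(736 + f{\left(\left(-29 + 22\right) - 8 \right)}\right) - 4671\right) + H = \left(\left(736 - \left(\frac{46}{13} + \frac{41}{\left(-29 + 22\right) - 8}\right)\right) - 4671\right) + 31714 = \left(\left(736 - \left(\frac{46}{13} + \frac{41}{-7 - 8}\right)\right) - 4671\right) + 31714 = \left(\left(736 - \left(\frac{46}{13} + \frac{41}{-15}\right)\right) - 4671\right) + 31714 = \left(\left(736 - \frac{157}{195}\right) - 4671\right) + 31714 = \left(\frac{143363}{195} - 4671\right) + 31714 = - \frac{767482}{195} + 31714 = \frac{5416748}{195}$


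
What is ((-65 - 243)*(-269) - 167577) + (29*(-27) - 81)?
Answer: -85589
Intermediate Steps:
((-65 - 243)*(-269) - 167577) + (29*(-27) - 81) = (-308*(-269) - 167577) + (-783 - 81) = (82852 - 167577) - 864 = -84725 - 864 = -85589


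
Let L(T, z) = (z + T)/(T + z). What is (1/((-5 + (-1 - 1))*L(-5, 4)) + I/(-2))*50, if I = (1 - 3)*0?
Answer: -50/7 ≈ -7.1429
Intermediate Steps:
L(T, z) = 1 (L(T, z) = (T + z)/(T + z) = 1)
I = 0 (I = -2*0 = 0)
(1/((-5 + (-1 - 1))*L(-5, 4)) + I/(-2))*50 = (1/(-5 + (-1 - 1)*1) + 0/(-2))*50 = (1/(-5 - 2) + 0*(-½))*50 = (1/(-7) + 0)*50 = (-⅐*1 + 0)*50 = (-⅐ + 0)*50 = -⅐*50 = -50/7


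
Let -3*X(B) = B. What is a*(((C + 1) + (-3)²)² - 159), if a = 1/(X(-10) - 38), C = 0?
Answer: 177/104 ≈ 1.7019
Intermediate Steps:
X(B) = -B/3
a = -3/104 (a = 1/(-⅓*(-10) - 38) = 1/(10/3 - 38) = 1/(-104/3) = -3/104 ≈ -0.028846)
a*(((C + 1) + (-3)²)² - 159) = -3*(((0 + 1) + (-3)²)² - 159)/104 = -3*((1 + 9)² - 159)/104 = -3*(10² - 159)/104 = -3*(100 - 159)/104 = -3/104*(-59) = 177/104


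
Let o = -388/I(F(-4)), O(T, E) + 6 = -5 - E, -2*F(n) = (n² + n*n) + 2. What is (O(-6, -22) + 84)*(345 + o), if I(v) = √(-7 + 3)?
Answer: 32775 + 18430*I ≈ 32775.0 + 18430.0*I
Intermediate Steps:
F(n) = -1 - n² (F(n) = -((n² + n*n) + 2)/2 = -((n² + n²) + 2)/2 = -(2*n² + 2)/2 = -(2 + 2*n²)/2 = -1 - n²)
I(v) = 2*I (I(v) = √(-4) = 2*I)
O(T, E) = -11 - E (O(T, E) = -6 + (-5 - E) = -11 - E)
o = 194*I (o = -388*(-I/2) = -(-194)*I = 194*I ≈ 194.0*I)
(O(-6, -22) + 84)*(345 + o) = ((-11 - 1*(-22)) + 84)*(345 + 194*I) = ((-11 + 22) + 84)*(345 + 194*I) = (11 + 84)*(345 + 194*I) = 95*(345 + 194*I) = 32775 + 18430*I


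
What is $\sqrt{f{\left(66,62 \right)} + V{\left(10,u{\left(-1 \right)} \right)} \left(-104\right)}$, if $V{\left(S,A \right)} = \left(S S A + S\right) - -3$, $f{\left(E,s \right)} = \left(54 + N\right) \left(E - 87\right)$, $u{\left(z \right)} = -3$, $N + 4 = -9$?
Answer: $\sqrt{28987} \approx 170.26$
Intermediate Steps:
$N = -13$ ($N = -4 - 9 = -13$)
$f{\left(E,s \right)} = -3567 + 41 E$ ($f{\left(E,s \right)} = \left(54 - 13\right) \left(E - 87\right) = 41 \left(-87 + E\right) = -3567 + 41 E$)
$V{\left(S,A \right)} = 3 + S + A S^{2}$ ($V{\left(S,A \right)} = \left(S^{2} A + S\right) + 3 = \left(A S^{2} + S\right) + 3 = \left(S + A S^{2}\right) + 3 = 3 + S + A S^{2}$)
$\sqrt{f{\left(66,62 \right)} + V{\left(10,u{\left(-1 \right)} \right)} \left(-104\right)} = \sqrt{\left(-3567 + 41 \cdot 66\right) + \left(3 + 10 - 3 \cdot 10^{2}\right) \left(-104\right)} = \sqrt{\left(-3567 + 2706\right) + \left(3 + 10 - 300\right) \left(-104\right)} = \sqrt{-861 + \left(3 + 10 - 300\right) \left(-104\right)} = \sqrt{-861 - -29848} = \sqrt{-861 + 29848} = \sqrt{28987}$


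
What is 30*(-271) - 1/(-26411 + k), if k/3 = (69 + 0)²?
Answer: -98600639/12128 ≈ -8130.0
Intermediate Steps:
k = 14283 (k = 3*(69 + 0)² = 3*69² = 3*4761 = 14283)
30*(-271) - 1/(-26411 + k) = 30*(-271) - 1/(-26411 + 14283) = -8130 - 1/(-12128) = -8130 - 1*(-1/12128) = -8130 + 1/12128 = -98600639/12128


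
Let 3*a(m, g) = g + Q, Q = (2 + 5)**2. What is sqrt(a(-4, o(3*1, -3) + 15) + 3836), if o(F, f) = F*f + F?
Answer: sqrt(34698)/3 ≈ 62.091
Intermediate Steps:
Q = 49 (Q = 7**2 = 49)
o(F, f) = F + F*f
a(m, g) = 49/3 + g/3 (a(m, g) = (g + 49)/3 = (49 + g)/3 = 49/3 + g/3)
sqrt(a(-4, o(3*1, -3) + 15) + 3836) = sqrt((49/3 + ((3*1)*(1 - 3) + 15)/3) + 3836) = sqrt((49/3 + (3*(-2) + 15)/3) + 3836) = sqrt((49/3 + (-6 + 15)/3) + 3836) = sqrt((49/3 + (1/3)*9) + 3836) = sqrt((49/3 + 3) + 3836) = sqrt(58/3 + 3836) = sqrt(11566/3) = sqrt(34698)/3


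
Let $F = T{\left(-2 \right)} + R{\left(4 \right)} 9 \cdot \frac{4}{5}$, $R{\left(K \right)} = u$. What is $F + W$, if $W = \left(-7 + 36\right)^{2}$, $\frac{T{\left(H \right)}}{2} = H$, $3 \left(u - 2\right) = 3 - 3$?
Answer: $\frac{4257}{5} \approx 851.4$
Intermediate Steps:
$u = 2$ ($u = 2 + \frac{3 - 3}{3} = 2 + \frac{1}{3} \cdot 0 = 2 + 0 = 2$)
$R{\left(K \right)} = 2$
$T{\left(H \right)} = 2 H$
$W = 841$ ($W = 29^{2} = 841$)
$F = \frac{52}{5}$ ($F = 2 \left(-2\right) + 2 \cdot 9 \cdot \frac{4}{5} = -4 + 2 \cdot 9 \cdot 4 \cdot \frac{1}{5} = -4 + 2 \cdot 9 \cdot \frac{4}{5} = -4 + 2 \cdot \frac{36}{5} = -4 + \frac{72}{5} = \frac{52}{5} \approx 10.4$)
$F + W = \frac{52}{5} + 841 = \frac{4257}{5}$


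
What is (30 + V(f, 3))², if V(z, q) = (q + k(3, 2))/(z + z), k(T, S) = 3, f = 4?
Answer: 15129/16 ≈ 945.56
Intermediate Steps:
V(z, q) = (3 + q)/(2*z) (V(z, q) = (q + 3)/(z + z) = (3 + q)/((2*z)) = (3 + q)*(1/(2*z)) = (3 + q)/(2*z))
(30 + V(f, 3))² = (30 + (½)*(3 + 3)/4)² = (30 + (½)*(¼)*6)² = (30 + ¾)² = (123/4)² = 15129/16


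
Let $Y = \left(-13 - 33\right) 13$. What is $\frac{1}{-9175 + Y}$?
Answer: $- \frac{1}{9773} \approx -0.00010232$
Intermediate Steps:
$Y = -598$ ($Y = \left(-46\right) 13 = -598$)
$\frac{1}{-9175 + Y} = \frac{1}{-9175 - 598} = \frac{1}{-9773} = - \frac{1}{9773}$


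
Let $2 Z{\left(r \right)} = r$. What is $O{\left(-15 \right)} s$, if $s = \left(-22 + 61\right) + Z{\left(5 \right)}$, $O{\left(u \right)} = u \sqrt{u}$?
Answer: $- \frac{1245 i \sqrt{15}}{2} \approx - 2410.9 i$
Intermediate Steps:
$Z{\left(r \right)} = \frac{r}{2}$
$O{\left(u \right)} = u^{\frac{3}{2}}$
$s = \frac{83}{2}$ ($s = \left(-22 + 61\right) + \frac{1}{2} \cdot 5 = 39 + \frac{5}{2} = \frac{83}{2} \approx 41.5$)
$O{\left(-15 \right)} s = \left(-15\right)^{\frac{3}{2}} \cdot \frac{83}{2} = - 15 i \sqrt{15} \cdot \frac{83}{2} = - \frac{1245 i \sqrt{15}}{2}$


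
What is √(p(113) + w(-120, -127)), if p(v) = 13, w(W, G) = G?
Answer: I*√114 ≈ 10.677*I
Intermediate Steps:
√(p(113) + w(-120, -127)) = √(13 - 127) = √(-114) = I*√114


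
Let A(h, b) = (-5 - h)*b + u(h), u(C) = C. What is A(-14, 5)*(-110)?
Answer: -3410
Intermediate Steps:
A(h, b) = h + b*(-5 - h) (A(h, b) = (-5 - h)*b + h = b*(-5 - h) + h = h + b*(-5 - h))
A(-14, 5)*(-110) = (-14 - 5*5 - 1*5*(-14))*(-110) = (-14 - 25 + 70)*(-110) = 31*(-110) = -3410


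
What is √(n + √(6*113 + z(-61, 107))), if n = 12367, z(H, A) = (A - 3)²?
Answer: √(12367 + √11494) ≈ 111.69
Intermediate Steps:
z(H, A) = (-3 + A)²
√(n + √(6*113 + z(-61, 107))) = √(12367 + √(6*113 + (-3 + 107)²)) = √(12367 + √(678 + 104²)) = √(12367 + √(678 + 10816)) = √(12367 + √11494)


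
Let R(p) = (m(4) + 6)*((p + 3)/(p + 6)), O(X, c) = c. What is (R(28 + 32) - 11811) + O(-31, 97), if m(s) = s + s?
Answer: -128707/11 ≈ -11701.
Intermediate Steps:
m(s) = 2*s
R(p) = 14*(3 + p)/(6 + p) (R(p) = (2*4 + 6)*((p + 3)/(p + 6)) = (8 + 6)*((3 + p)/(6 + p)) = 14*((3 + p)/(6 + p)) = 14*(3 + p)/(6 + p))
(R(28 + 32) - 11811) + O(-31, 97) = (14*(3 + (28 + 32))/(6 + (28 + 32)) - 11811) + 97 = (14*(3 + 60)/(6 + 60) - 11811) + 97 = (14*63/66 - 11811) + 97 = (14*(1/66)*63 - 11811) + 97 = (147/11 - 11811) + 97 = -129774/11 + 97 = -128707/11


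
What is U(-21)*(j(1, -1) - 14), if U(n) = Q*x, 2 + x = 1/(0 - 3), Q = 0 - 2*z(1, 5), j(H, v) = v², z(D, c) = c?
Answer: -910/3 ≈ -303.33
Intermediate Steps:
Q = -10 (Q = 0 - 2*5 = 0 - 10 = -10)
x = -7/3 (x = -2 + 1/(0 - 3) = -2 + 1/(-3) = -2 - ⅓ = -7/3 ≈ -2.3333)
U(n) = 70/3 (U(n) = -10*(-7/3) = 70/3)
U(-21)*(j(1, -1) - 14) = 70*((-1)² - 14)/3 = 70*(1 - 14)/3 = (70/3)*(-13) = -910/3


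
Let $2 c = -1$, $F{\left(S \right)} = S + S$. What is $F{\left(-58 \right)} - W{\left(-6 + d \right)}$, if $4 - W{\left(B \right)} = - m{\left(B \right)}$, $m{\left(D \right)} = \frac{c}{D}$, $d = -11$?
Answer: $- \frac{4081}{34} \approx -120.03$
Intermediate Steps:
$F{\left(S \right)} = 2 S$
$c = - \frac{1}{2}$ ($c = \frac{1}{2} \left(-1\right) = - \frac{1}{2} \approx -0.5$)
$m{\left(D \right)} = - \frac{1}{2 D}$
$W{\left(B \right)} = 4 - \frac{1}{2 B}$ ($W{\left(B \right)} = 4 - - \frac{-1}{2 B} = 4 - \frac{1}{2 B}$)
$F{\left(-58 \right)} - W{\left(-6 + d \right)} = 2 \left(-58\right) - \left(4 - \frac{1}{2 \left(-6 - 11\right)}\right) = -116 - \left(4 - \frac{1}{2 \left(-17\right)}\right) = -116 - \left(4 - - \frac{1}{34}\right) = -116 - \left(4 + \frac{1}{34}\right) = -116 - \frac{137}{34} = - \frac{4081}{34}$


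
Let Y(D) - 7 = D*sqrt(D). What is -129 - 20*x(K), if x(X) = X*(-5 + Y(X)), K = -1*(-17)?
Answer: -809 - 5780*sqrt(17) ≈ -24641.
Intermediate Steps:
K = 17
Y(D) = 7 + D**(3/2) (Y(D) = 7 + D*sqrt(D) = 7 + D**(3/2))
x(X) = X*(2 + X**(3/2)) (x(X) = X*(-5 + (7 + X**(3/2))) = X*(2 + X**(3/2)))
-129 - 20*x(K) = -129 - 340*(2 + 17**(3/2)) = -129 - 340*(2 + 17*sqrt(17)) = -129 - 20*(34 + 289*sqrt(17)) = -129 + (-680 - 5780*sqrt(17)) = -809 - 5780*sqrt(17)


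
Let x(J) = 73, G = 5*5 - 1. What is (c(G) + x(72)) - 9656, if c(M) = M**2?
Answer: -9007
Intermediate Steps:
G = 24 (G = 25 - 1 = 24)
(c(G) + x(72)) - 9656 = (24**2 + 73) - 9656 = (576 + 73) - 9656 = 649 - 9656 = -9007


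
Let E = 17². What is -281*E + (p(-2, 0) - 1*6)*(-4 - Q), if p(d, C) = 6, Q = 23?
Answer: -81209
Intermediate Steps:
E = 289
-281*E + (p(-2, 0) - 1*6)*(-4 - Q) = -281*289 + (6 - 1*6)*(-4 - 1*23) = -81209 + (6 - 6)*(-4 - 23) = -81209 + 0*(-27) = -81209 + 0 = -81209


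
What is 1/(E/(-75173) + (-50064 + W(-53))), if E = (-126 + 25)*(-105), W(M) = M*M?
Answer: -10739/507472960 ≈ -2.1162e-5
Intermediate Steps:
W(M) = M**2
E = 10605 (E = -101*(-105) = 10605)
1/(E/(-75173) + (-50064 + W(-53))) = 1/(10605/(-75173) + (-50064 + (-53)**2)) = 1/(10605*(-1/75173) + (-50064 + 2809)) = 1/(-1515/10739 - 47255) = 1/(-507472960/10739) = -10739/507472960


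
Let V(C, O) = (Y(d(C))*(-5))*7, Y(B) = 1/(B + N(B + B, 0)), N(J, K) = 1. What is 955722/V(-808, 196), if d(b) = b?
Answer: 771267654/35 ≈ 2.2036e+7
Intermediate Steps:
Y(B) = 1/(1 + B) (Y(B) = 1/(B + 1) = 1/(1 + B))
V(C, O) = -35/(1 + C) (V(C, O) = (-5/(1 + C))*7 = -5/(1 + C)*7 = -35/(1 + C))
955722/V(-808, 196) = 955722/((-35/(1 - 808))) = 955722/((-35/(-807))) = 955722/((-35*(-1/807))) = 955722/(35/807) = 955722*(807/35) = 771267654/35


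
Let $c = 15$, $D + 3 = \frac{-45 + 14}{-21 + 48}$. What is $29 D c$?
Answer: $- \frac{16240}{9} \approx -1804.4$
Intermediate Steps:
$D = - \frac{112}{27}$ ($D = -3 + \frac{-45 + 14}{-21 + 48} = -3 - \frac{31}{27} = - \frac{112}{27} \approx -4.1481$)
$29 D c = 29 \left(- \frac{112}{27}\right) 15 = \left(- \frac{3248}{27}\right) 15 = - \frac{16240}{9}$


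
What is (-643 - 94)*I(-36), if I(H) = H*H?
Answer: -955152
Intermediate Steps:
I(H) = H²
(-643 - 94)*I(-36) = (-643 - 94)*(-36)² = -737*1296 = -955152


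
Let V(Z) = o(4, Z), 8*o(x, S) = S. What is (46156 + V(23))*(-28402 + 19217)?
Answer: -3391754135/8 ≈ -4.2397e+8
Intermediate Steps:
o(x, S) = S/8
V(Z) = Z/8
(46156 + V(23))*(-28402 + 19217) = (46156 + (⅛)*23)*(-28402 + 19217) = (46156 + 23/8)*(-9185) = (369271/8)*(-9185) = -3391754135/8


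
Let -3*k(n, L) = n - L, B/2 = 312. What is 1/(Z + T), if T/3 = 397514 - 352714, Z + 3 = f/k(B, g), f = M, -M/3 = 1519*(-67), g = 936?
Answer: 104/14282607 ≈ 7.2816e-6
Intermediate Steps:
B = 624 (B = 2*312 = 624)
k(n, L) = -n/3 + L/3 (k(n, L) = -(n - L)/3 = -n/3 + L/3)
M = 305319 (M = -4557*(-67) = -3*(-101773) = 305319)
f = 305319
Z = 305007/104 (Z = -3 + 305319/(-⅓*624 + (⅓)*936) = -3 + 305319/(-208 + 312) = -3 + 305319/104 = 305007/104 ≈ 2932.8)
T = 134400 (T = 3*(397514 - 352714) = 3*44800 = 134400)
1/(Z + T) = 1/(305007/104 + 134400) = 1/(14282607/104) = 104/14282607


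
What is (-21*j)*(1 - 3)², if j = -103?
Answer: 8652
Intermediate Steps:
(-21*j)*(1 - 3)² = (-21*(-103))*(1 - 3)² = 2163*(-2)² = 2163*4 = 8652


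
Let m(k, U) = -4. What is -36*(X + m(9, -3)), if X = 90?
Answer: -3096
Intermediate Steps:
-36*(X + m(9, -3)) = -36*(90 - 4) = -36*86 = -3096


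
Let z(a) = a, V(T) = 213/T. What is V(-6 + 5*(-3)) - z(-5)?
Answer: -36/7 ≈ -5.1429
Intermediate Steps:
V(-6 + 5*(-3)) - z(-5) = 213/(-6 + 5*(-3)) - 1*(-5) = 213/(-6 - 15) + 5 = 213/(-21) + 5 = 213*(-1/21) + 5 = -71/7 + 5 = -36/7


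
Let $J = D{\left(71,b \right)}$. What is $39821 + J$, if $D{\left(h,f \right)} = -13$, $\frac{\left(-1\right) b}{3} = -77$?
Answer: $39808$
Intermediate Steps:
$b = 231$ ($b = \left(-3\right) \left(-77\right) = 231$)
$J = -13$
$39821 + J = 39821 - 13 = 39808$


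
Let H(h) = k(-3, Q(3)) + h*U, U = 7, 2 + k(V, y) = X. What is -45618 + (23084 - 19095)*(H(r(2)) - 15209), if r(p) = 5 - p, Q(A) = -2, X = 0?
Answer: -60638528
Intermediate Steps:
k(V, y) = -2 (k(V, y) = -2 + 0 = -2)
H(h) = -2 + 7*h (H(h) = -2 + h*7 = -2 + 7*h)
-45618 + (23084 - 19095)*(H(r(2)) - 15209) = -45618 + (23084 - 19095)*((-2 + 7*(5 - 1*2)) - 15209) = -45618 + 3989*((-2 + 7*(5 - 2)) - 15209) = -45618 + 3989*((-2 + 7*3) - 15209) = -45618 + 3989*((-2 + 21) - 15209) = -45618 + 3989*(19 - 15209) = -45618 + 3989*(-15190) = -45618 - 60592910 = -60638528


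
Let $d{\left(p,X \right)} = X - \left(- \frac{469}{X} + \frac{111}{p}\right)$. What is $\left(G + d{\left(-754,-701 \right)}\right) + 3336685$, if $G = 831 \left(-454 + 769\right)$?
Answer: $\frac{1901604349131}{528554} \approx 3.5977 \cdot 10^{6}$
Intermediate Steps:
$G = 261765$ ($G = 831 \cdot 315 = 261765$)
$d{\left(p,X \right)} = X - \frac{111}{p} + \frac{469}{X}$
$\left(G + d{\left(-754,-701 \right)}\right) + 3336685 = \left(261765 - \left(701 - \frac{111}{754} + \frac{469}{701}\right)\right) + 3336685 = \left(261765 - \frac{370792169}{528554}\right) + 3336685 = \frac{137986145641}{528554} + 3336685 = \frac{1901604349131}{528554}$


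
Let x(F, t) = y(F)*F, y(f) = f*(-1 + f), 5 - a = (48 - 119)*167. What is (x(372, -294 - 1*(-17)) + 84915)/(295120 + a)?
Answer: 51425379/306982 ≈ 167.52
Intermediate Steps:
a = 11862 (a = 5 - (48 - 119)*167 = 5 - (-71)*167 = 5 - 1*(-11857) = 5 + 11857 = 11862)
x(F, t) = F**2*(-1 + F) (x(F, t) = (F*(-1 + F))*F = F**2*(-1 + F))
(x(372, -294 - 1*(-17)) + 84915)/(295120 + a) = (372**2*(-1 + 372) + 84915)/(295120 + 11862) = (138384*371 + 84915)/306982 = (51340464 + 84915)*(1/306982) = 51425379*(1/306982) = 51425379/306982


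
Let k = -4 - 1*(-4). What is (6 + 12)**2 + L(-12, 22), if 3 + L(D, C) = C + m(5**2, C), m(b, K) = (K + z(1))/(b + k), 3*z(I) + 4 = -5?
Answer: 8594/25 ≈ 343.76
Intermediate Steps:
z(I) = -3 (z(I) = -4/3 + (1/3)*(-5) = -4/3 - 5/3 = -3)
k = 0 (k = -4 + 4 = 0)
m(b, K) = (-3 + K)/b (m(b, K) = (K - 3)/(b + 0) = (-3 + K)/b)
L(D, C) = -78/25 + 26*C/25 (L(D, C) = -3 + (C + (-3 + C)/(5**2)) = -3 + (C + (-3 + C)/25) = -3 + (C + (-3/25 + C/25)) = -3 + (-3/25 + 26*C/25) = -78/25 + 26*C/25)
(6 + 12)**2 + L(-12, 22) = (6 + 12)**2 + (-78/25 + (26/25)*22) = 18**2 + (-78/25 + 572/25) = 324 + 494/25 = 8594/25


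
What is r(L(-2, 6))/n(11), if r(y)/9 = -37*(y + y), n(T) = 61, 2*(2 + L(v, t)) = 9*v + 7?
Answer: 4995/61 ≈ 81.885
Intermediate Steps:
L(v, t) = 3/2 + 9*v/2 (L(v, t) = -2 + (9*v + 7)/2 = -2 + (7 + 9*v)/2 = -2 + (7/2 + 9*v/2) = 3/2 + 9*v/2)
r(y) = -666*y (r(y) = 9*(-37*(y + y)) = 9*(-74*y) = -666*y)
r(L(-2, 6))/n(11) = -666*(3/2 + (9/2)*(-2))/61 = -666*(3/2 - 9)*(1/61) = -666*(-15/2)*(1/61) = 4995*(1/61) = 4995/61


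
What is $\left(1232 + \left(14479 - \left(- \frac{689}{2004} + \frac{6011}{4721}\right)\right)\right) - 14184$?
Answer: $\frac{14437976593}{9460884} \approx 1526.1$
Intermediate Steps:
$\left(1232 + \left(14479 - \left(- \frac{689}{2004} + \frac{6011}{4721}\right)\right)\right) - 14184 = \left(1232 + \left(14479 - \frac{8793275}{9460884}\right)\right) - 14184 = \left(1232 + \frac{136975346161}{9460884}\right) - 14184 = \frac{148631155249}{9460884} - 14184 = \frac{14437976593}{9460884}$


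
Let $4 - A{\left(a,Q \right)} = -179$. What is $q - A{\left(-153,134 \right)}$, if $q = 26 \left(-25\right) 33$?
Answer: $-21633$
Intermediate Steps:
$q = -21450$ ($q = \left(-650\right) 33 = -21450$)
$A{\left(a,Q \right)} = 183$ ($A{\left(a,Q \right)} = 4 - -179 = 4 + 179 = 183$)
$q - A{\left(-153,134 \right)} = -21450 - 183 = -21633$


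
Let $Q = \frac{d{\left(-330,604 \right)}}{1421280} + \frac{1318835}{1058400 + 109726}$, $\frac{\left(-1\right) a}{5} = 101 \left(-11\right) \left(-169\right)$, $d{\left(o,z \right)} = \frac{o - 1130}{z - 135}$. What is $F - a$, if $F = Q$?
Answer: $\frac{18274835520069521941}{19466245072008} \approx 9.388 \cdot 10^{5}$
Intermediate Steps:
$d{\left(o,z \right)} = \frac{-1130 + o}{-135 + z}$
$a = -938795$ ($a = - 5 \cdot 101 \left(-11\right) \left(-169\right) = - 5 \left(\left(-1111\right) \left(-169\right)\right) = \left(-5\right) 187759 = -938795$)
$Q = \frac{21977693771581}{19466245072008}$ ($Q = \frac{\frac{1}{-135 + 604} \left(-1130 - 330\right)}{1421280} + \frac{1318835}{1058400 + 109726} = \frac{1}{469} \left(-1460\right) \frac{1}{1421280} + \frac{1318835}{1168126} = \frac{1}{469} \left(-1460\right) \frac{1}{1421280} + 1318835 \cdot \frac{1}{1168126} = \left(- \frac{1460}{469}\right) \frac{1}{1421280} + \frac{1318835}{1168126} = - \frac{73}{33329016} + \frac{1318835}{1168126} = \frac{21977693771581}{19466245072008} \approx 1.129$)
$F = \frac{21977693771581}{19466245072008} \approx 1.129$
$F - a = \frac{21977693771581}{19466245072008} - -938795 = \frac{21977693771581}{19466245072008} + 938795 = \frac{18274835520069521941}{19466245072008}$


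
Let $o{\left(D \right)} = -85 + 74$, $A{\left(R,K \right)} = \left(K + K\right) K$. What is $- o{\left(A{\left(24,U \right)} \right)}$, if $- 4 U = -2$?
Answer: $11$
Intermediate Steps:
$U = \frac{1}{2}$ ($U = \left(- \frac{1}{4}\right) \left(-2\right) = \frac{1}{2} \approx 0.5$)
$A{\left(R,K \right)} = 2 K^{2}$ ($A{\left(R,K \right)} = 2 K K = 2 K^{2}$)
$o{\left(D \right)} = -11$
$- o{\left(A{\left(24,U \right)} \right)} = \left(-1\right) \left(-11\right) = 11$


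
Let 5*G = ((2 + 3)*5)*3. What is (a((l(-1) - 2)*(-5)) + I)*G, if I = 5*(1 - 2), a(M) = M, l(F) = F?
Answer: 150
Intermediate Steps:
I = -5 (I = 5*(-1) = -5)
G = 15 (G = (((2 + 3)*5)*3)/5 = ((5*5)*3)/5 = (25*3)/5 = (⅕)*75 = 15)
(a((l(-1) - 2)*(-5)) + I)*G = ((-1 - 2)*(-5) - 5)*15 = (-3*(-5) - 5)*15 = (15 - 5)*15 = 10*15 = 150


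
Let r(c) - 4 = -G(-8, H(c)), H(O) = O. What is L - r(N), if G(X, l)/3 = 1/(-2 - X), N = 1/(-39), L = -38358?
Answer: -76723/2 ≈ -38362.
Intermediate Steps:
N = -1/39 ≈ -0.025641
G(X, l) = 3/(-2 - X)
r(c) = 7/2 (r(c) = 4 - (-3)/(2 - 8) = 4 - (-3)/(-6) = 4 - (-3)*(-1)/6 = 4 - 1*1/2 = 4 - 1/2 = 7/2)
L - r(N) = -38358 - 1*7/2 = -38358 - 7/2 = -76723/2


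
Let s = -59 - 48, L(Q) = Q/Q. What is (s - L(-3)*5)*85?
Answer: -9520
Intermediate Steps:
L(Q) = 1
s = -107
(s - L(-3)*5)*85 = (-107 - 1*1*5)*85 = (-107 - 1*5)*85 = (-107 - 5)*85 = -112*85 = -9520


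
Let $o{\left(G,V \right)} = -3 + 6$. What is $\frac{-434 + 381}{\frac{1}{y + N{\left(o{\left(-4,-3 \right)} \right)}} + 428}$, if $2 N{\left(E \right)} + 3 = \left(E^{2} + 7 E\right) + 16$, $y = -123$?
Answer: $- \frac{10759}{86882} \approx -0.12383$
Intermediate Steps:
$o{\left(G,V \right)} = 3$
$N{\left(E \right)} = \frac{13}{2} + \frac{E^{2}}{2} + \frac{7 E}{2}$ ($N{\left(E \right)} = - \frac{3}{2} + \frac{\left(E^{2} + 7 E\right) + 16}{2} = - \frac{3}{2} + \frac{16 + E^{2} + 7 E}{2} = - \frac{3}{2} + \left(8 + \frac{E^{2}}{2} + \frac{7 E}{2}\right) = \frac{13}{2} + \frac{E^{2}}{2} + \frac{7 E}{2}$)
$\frac{-434 + 381}{\frac{1}{y + N{\left(o{\left(-4,-3 \right)} \right)}} + 428} = \frac{-434 + 381}{\frac{1}{-123 + \left(\frac{13}{2} + \frac{3^{2}}{2} + \frac{7}{2} \cdot 3\right)} + 428} = - \frac{53}{\frac{1}{-123 + \left(\frac{13}{2} + \frac{1}{2} \cdot 9 + \frac{21}{2}\right)} + 428} = - \frac{53}{\frac{1}{-123 + \left(\frac{13}{2} + \frac{9}{2} + \frac{21}{2}\right)} + 428} = - \frac{53}{\frac{1}{-123 + \frac{43}{2}} + 428} = - \frac{53}{\frac{1}{- \frac{203}{2}} + 428} = - \frac{53}{- \frac{2}{203} + 428} = - \frac{53}{\frac{86882}{203}} = \left(-53\right) \frac{203}{86882} = - \frac{10759}{86882}$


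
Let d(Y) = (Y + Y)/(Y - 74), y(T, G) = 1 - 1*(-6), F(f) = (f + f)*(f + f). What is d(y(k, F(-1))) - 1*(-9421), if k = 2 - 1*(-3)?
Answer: 631193/67 ≈ 9420.8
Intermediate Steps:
F(f) = 4*f² (F(f) = (2*f)*(2*f) = 4*f²)
k = 5 (k = 2 + 3 = 5)
y(T, G) = 7 (y(T, G) = 1 + 6 = 7)
d(Y) = 2*Y/(-74 + Y) (d(Y) = (2*Y)/(-74 + Y) = 2*Y/(-74 + Y))
d(y(k, F(-1))) - 1*(-9421) = 2*7/(-74 + 7) - 1*(-9421) = 2*7/(-67) + 9421 = 2*7*(-1/67) + 9421 = -14/67 + 9421 = 631193/67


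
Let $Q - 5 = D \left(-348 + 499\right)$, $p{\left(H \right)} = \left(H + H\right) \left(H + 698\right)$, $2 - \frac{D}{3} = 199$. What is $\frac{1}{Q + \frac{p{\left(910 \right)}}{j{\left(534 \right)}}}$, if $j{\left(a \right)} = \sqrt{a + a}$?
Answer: $\frac{283643}{179170852} + \frac{4355 \sqrt{267}}{44792713} \approx 0.0031718$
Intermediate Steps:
$D = -591$ ($D = 6 - 597 = -591$)
$p{\left(H \right)} = 2 H \left(698 + H\right)$
$j{\left(a \right)} = \sqrt{2} \sqrt{a}$ ($j{\left(a \right)} = \sqrt{2 a} = \sqrt{2} \sqrt{a}$)
$Q = -89236$ ($Q = 5 - 591 \left(-348 + 499\right) = 5 - 89241 = -89236$)
$\frac{1}{Q + \frac{p{\left(910 \right)}}{j{\left(534 \right)}}} = \frac{1}{-89236 + \frac{2 \cdot 910 \left(698 + 910\right)}{\sqrt{2} \sqrt{534}}} = \frac{1}{-89236 + \frac{2 \cdot 910 \cdot 1608}{2 \sqrt{267}}} = \frac{1}{-89236 + 2926560 \frac{\sqrt{267}}{534}} = \frac{1}{-89236 + \frac{487760 \sqrt{267}}{89}}$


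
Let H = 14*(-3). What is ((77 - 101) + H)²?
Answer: 4356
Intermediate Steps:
H = -42
((77 - 101) + H)² = ((77 - 101) - 42)² = (-24 - 42)² = (-66)² = 4356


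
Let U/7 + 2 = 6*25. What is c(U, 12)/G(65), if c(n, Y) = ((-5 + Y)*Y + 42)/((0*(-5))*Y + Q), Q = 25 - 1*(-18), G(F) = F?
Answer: 126/2795 ≈ 0.045080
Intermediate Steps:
U = 1036 (U = -14 + 7*(6*25) = -14 + 7*150 = -14 + 1050 = 1036)
Q = 43 (Q = 25 + 18 = 43)
c(n, Y) = 42/43 + Y*(-5 + Y)/43 (c(n, Y) = ((-5 + Y)*Y + 42)/((0*(-5))*Y + 43) = (Y*(-5 + Y) + 42)/(0*Y + 43) = (42 + Y*(-5 + Y))/(0 + 43) = (42 + Y*(-5 + Y))/43 = (42 + Y*(-5 + Y))*(1/43) = 42/43 + Y*(-5 + Y)/43)
c(U, 12)/G(65) = (42/43 - 5/43*12 + (1/43)*12²)/65 = (42/43 - 60/43 + (1/43)*144)*(1/65) = (42/43 - 60/43 + 144/43)*(1/65) = (126/43)*(1/65) = 126/2795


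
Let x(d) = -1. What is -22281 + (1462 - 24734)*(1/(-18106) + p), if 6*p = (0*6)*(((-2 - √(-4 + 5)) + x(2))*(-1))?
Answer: -201698257/9053 ≈ -22280.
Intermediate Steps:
p = 0 (p = ((0*6)*(((-2 - √(-4 + 5)) - 1)*(-1)))/6 = (0*(((-2 - √1) - 1)*(-1)))/6 = (0*(((-2 - 1*1) - 1)*(-1)))/6 = (0*(((-2 - 1) - 1)*(-1)))/6 = (0*((-3 - 1)*(-1)))/6 = (0*(-4*(-1)))/6 = (0*4)/6 = (⅙)*0 = 0)
-22281 + (1462 - 24734)*(1/(-18106) + p) = -22281 + (1462 - 24734)*(1/(-18106) + 0) = -22281 - 23272*(-1/18106 + 0) = -22281 - 23272*(-1/18106) = -22281 + 11636/9053 = -201698257/9053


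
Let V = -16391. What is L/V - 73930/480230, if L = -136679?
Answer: 6442556954/787144993 ≈ 8.1847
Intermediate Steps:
L/V - 73930/480230 = -136679/(-16391) - 73930/480230 = -136679*(-1/16391) - 73930*1/480230 = 136679/16391 - 7393/48023 = 6442556954/787144993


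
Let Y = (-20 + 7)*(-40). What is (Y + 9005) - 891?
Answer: 8634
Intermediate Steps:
Y = 520 (Y = -13*(-40) = 520)
(Y + 9005) - 891 = (520 + 9005) - 891 = 9525 - 891 = 8634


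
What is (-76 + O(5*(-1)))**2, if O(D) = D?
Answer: 6561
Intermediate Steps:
(-76 + O(5*(-1)))**2 = (-76 + 5*(-1))**2 = (-76 - 5)**2 = (-81)**2 = 6561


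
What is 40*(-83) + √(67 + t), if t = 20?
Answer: -3320 + √87 ≈ -3310.7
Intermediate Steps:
40*(-83) + √(67 + t) = 40*(-83) + √(67 + 20) = -3320 + √87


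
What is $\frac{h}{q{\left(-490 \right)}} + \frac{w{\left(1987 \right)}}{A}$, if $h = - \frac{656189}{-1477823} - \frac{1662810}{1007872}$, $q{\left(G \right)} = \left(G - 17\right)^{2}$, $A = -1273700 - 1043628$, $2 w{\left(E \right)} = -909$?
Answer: $\frac{31407077989468529}{164056917188558968704} \approx 0.00019144$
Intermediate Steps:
$w{\left(E \right)} = - \frac{909}{2}$ ($w{\left(E \right)} = \frac{1}{2} \left(-909\right) = - \frac{909}{2}$)
$A = -2317328$ ($A = -1273700 - 1043628 = -2317328$)
$q{\left(G \right)} = \left(-17 + G\right)^{2}$
$h = - \frac{897992171411}{744728211328}$ ($h = \left(-656189\right) \left(- \frac{1}{1477823}\right) - \frac{831405}{503936} = \frac{656189}{1477823} - \frac{831405}{503936} = - \frac{897992171411}{744728211328} \approx -1.2058$)
$\frac{h}{q{\left(-490 \right)}} + \frac{w{\left(1987 \right)}}{A} = - \frac{897992171411}{744728211328 \left(-17 - 490\right)^{2}} - \frac{909}{2 \left(-2317328\right)} = - \frac{897992171411}{744728211328 \left(-507\right)^{2}} - - \frac{909}{4634656} = - \frac{897992171411}{744728211328 \cdot 257049} + \frac{909}{4634656} = \left(- \frac{897992171411}{744728211328}\right) \frac{1}{257049} + \frac{909}{4634656} = - \frac{897992171411}{191431641993651072} + \frac{909}{4634656} = \frac{31407077989468529}{164056917188558968704}$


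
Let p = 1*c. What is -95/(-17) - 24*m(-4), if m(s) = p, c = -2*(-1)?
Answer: -721/17 ≈ -42.412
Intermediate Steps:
c = 2
p = 2 (p = 1*2 = 2)
m(s) = 2
-95/(-17) - 24*m(-4) = -95/(-17) - 24*2 = -95*(-1/17) - 48 = 95/17 - 48 = -721/17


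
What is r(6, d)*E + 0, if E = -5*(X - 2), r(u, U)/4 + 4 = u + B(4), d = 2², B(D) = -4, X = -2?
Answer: -160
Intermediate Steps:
d = 4
r(u, U) = -32 + 4*u (r(u, U) = -16 + 4*(u - 4) = -16 + 4*(-4 + u) = -16 + (-16 + 4*u) = -32 + 4*u)
E = 20 (E = -5*(-2 - 2) = -5*(-4) = 20)
r(6, d)*E + 0 = (-32 + 4*6)*20 + 0 = (-32 + 24)*20 + 0 = -8*20 + 0 = -160 + 0 = -160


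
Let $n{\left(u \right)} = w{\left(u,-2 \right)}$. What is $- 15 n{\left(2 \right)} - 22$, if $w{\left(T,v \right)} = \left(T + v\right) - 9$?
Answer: $113$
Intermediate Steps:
$w{\left(T,v \right)} = -9 + T + v$ ($w{\left(T,v \right)} = \left(T + v\right) - 9 = -9 + T + v$)
$n{\left(u \right)} = -11 + u$ ($n{\left(u \right)} = -9 + u - 2 = -11 + u$)
$- 15 n{\left(2 \right)} - 22 = - 15 \left(-11 + 2\right) - 22 = \left(-15\right) \left(-9\right) - 22 = 135 - 22 = 113$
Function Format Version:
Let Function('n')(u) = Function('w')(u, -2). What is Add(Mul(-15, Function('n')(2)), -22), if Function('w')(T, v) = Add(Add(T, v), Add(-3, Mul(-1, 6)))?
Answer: 113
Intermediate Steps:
Function('w')(T, v) = Add(-9, T, v) (Function('w')(T, v) = Add(Add(T, v), Add(-3, -6)) = Add(Add(T, v), -9) = Add(-9, T, v))
Function('n')(u) = Add(-11, u) (Function('n')(u) = Add(-9, u, -2) = Add(-11, u))
Add(Mul(-15, Function('n')(2)), -22) = Add(Mul(-15, Add(-11, 2)), -22) = Add(Mul(-15, -9), -22) = Add(135, -22) = 113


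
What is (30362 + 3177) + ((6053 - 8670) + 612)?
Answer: 31534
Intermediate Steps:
(30362 + 3177) + ((6053 - 8670) + 612) = 33539 + (-2617 + 612) = 33539 - 2005 = 31534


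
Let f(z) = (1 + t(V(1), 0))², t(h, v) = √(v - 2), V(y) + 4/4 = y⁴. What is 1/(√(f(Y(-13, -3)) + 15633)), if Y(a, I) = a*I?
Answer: √2/(2*√(7816 + I*√2)) ≈ 0.0079982 - 7.2359e-7*I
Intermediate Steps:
V(y) = -1 + y⁴
Y(a, I) = I*a
t(h, v) = √(-2 + v)
f(z) = (1 + I*√2)² (f(z) = (1 + √(-2 + 0))² = (1 + √(-2))² = (1 + I*√2)²)
1/(√(f(Y(-13, -3)) + 15633)) = 1/(√((1 + I*√2)² + 15633)) = 1/(√(15633 + (1 + I*√2)²)) = (15633 + (1 + I*√2)²)^(-½)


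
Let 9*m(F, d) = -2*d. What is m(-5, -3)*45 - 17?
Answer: 13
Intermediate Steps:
m(F, d) = -2*d/9 (m(F, d) = (-2*d)/9 = -2*d/9)
m(-5, -3)*45 - 17 = -2/9*(-3)*45 - 17 = (⅔)*45 - 17 = 30 - 17 = 13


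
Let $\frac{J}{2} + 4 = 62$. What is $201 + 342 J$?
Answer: $39873$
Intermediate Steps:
$J = 116$ ($J = -8 + 2 \cdot 62 = -8 + 124 = 116$)
$201 + 342 J = 201 + 342 \cdot 116 = 201 + 39672 = 39873$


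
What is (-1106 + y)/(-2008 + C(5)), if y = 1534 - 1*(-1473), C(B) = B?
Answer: -1901/2003 ≈ -0.94908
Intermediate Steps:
y = 3007 (y = 1534 + 1473 = 3007)
(-1106 + y)/(-2008 + C(5)) = (-1106 + 3007)/(-2008 + 5) = 1901/(-2003) = 1901*(-1/2003) = -1901/2003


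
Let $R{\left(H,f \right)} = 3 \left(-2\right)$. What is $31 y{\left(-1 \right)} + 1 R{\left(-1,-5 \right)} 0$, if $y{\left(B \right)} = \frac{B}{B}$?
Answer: $31$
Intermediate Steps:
$y{\left(B \right)} = 1$
$R{\left(H,f \right)} = -6$
$31 y{\left(-1 \right)} + 1 R{\left(-1,-5 \right)} 0 = 31 \cdot 1 + 1 \left(-6\right) 0 = 31 - 0 = 31 + 0 = 31$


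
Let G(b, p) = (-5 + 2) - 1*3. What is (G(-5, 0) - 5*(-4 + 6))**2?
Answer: 256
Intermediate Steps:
G(b, p) = -6 (G(b, p) = -3 - 3 = -6)
(G(-5, 0) - 5*(-4 + 6))**2 = (-6 - 5*(-4 + 6))**2 = (-6 - 5*2)**2 = (-6 - 10)**2 = (-16)**2 = 256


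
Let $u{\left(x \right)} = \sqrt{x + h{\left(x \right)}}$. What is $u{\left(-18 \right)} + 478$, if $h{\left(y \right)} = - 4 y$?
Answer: $478 + 3 \sqrt{6} \approx 485.35$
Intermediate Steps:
$u{\left(x \right)} = \sqrt{3} \sqrt{- x}$ ($u{\left(x \right)} = \sqrt{x - 4 x} = \sqrt{- 3 x} = \sqrt{3} \sqrt{- x}$)
$u{\left(-18 \right)} + 478 = \sqrt{3} \sqrt{\left(-1\right) \left(-18\right)} + 478 = \sqrt{3} \sqrt{18} + 478 = \sqrt{3} \cdot 3 \sqrt{2} + 478 = 3 \sqrt{6} + 478 = 478 + 3 \sqrt{6}$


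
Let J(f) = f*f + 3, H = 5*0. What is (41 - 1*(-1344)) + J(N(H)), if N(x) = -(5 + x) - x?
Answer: 1413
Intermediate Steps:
H = 0
N(x) = -5 - 2*x (N(x) = (-5 - x) - x = -5 - 2*x)
J(f) = 3 + f² (J(f) = f² + 3 = 3 + f²)
(41 - 1*(-1344)) + J(N(H)) = (41 - 1*(-1344)) + (3 + (-5 - 2*0)²) = (41 + 1344) + (3 + (-5 + 0)²) = 1385 + (3 + (-5)²) = 1385 + (3 + 25) = 1385 + 28 = 1413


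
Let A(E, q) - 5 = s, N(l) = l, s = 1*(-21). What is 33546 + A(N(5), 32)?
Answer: 33530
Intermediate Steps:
s = -21
A(E, q) = -16 (A(E, q) = 5 - 21 = -16)
33546 + A(N(5), 32) = 33546 - 16 = 33530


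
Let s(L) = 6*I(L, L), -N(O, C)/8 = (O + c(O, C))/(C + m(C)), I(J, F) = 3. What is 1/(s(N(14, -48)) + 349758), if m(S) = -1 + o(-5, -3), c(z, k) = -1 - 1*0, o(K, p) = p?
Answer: 1/349776 ≈ 2.8590e-6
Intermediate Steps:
c(z, k) = -1 (c(z, k) = -1 + 0 = -1)
m(S) = -4 (m(S) = -1 - 3 = -4)
N(O, C) = -8*(-1 + O)/(-4 + C) (N(O, C) = -8*(O - 1)/(C - 4) = -8*(-1 + O)/(-4 + C))
s(L) = 18 (s(L) = 6*3 = 18)
1/(s(N(14, -48)) + 349758) = 1/(18 + 349758) = 1/349776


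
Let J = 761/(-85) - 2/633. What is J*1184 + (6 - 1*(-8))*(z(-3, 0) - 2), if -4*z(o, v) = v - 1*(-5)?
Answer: -1145995199/107610 ≈ -10650.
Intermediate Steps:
z(o, v) = -5/4 - v/4 (z(o, v) = -(v - 1*(-5))/4 = -(v + 5)/4 = -(5 + v)/4 = -5/4 - v/4)
J = -481883/53805 (J = 761*(-1/85) - 2*1/633 = -761/85 - 2/633 = -481883/53805 ≈ -8.9561)
J*1184 + (6 - 1*(-8))*(z(-3, 0) - 2) = -481883/53805*1184 + (6 - 1*(-8))*((-5/4 - 1/4*0) - 2) = -570549472/53805 + (6 + 8)*((-5/4 + 0) - 2) = -570549472/53805 + 14*(-5/4 - 2) = -570549472/53805 + 14*(-13/4) = -570549472/53805 - 91/2 = -1145995199/107610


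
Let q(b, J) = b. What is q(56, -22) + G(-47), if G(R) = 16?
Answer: 72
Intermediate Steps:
q(56, -22) + G(-47) = 56 + 16 = 72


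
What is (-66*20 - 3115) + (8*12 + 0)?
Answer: -4339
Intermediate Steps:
(-66*20 - 3115) + (8*12 + 0) = (-1320 - 3115) + (96 + 0) = -4435 + 96 = -4339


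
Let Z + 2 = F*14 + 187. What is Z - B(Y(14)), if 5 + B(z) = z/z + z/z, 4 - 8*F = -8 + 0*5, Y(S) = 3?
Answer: 209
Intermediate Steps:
F = 3/2 (F = ½ - (-8 + 0*5)/8 = ½ - (-8 + 0)/8 = ½ - ⅛*(-8) = ½ + 1 = 3/2 ≈ 1.5000)
Z = 206 (Z = -2 + ((3/2)*14 + 187) = -2 + (21 + 187) = -2 + 208 = 206)
B(z) = -3 (B(z) = -5 + (z/z + z/z) = -5 + (1 + 1) = -5 + 2 = -3)
Z - B(Y(14)) = 206 - 1*(-3) = 206 + 3 = 209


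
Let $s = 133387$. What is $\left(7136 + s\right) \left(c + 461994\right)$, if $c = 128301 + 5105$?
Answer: $83667394200$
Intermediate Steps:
$c = 133406$
$\left(7136 + s\right) \left(c + 461994\right) = \left(7136 + 133387\right) \left(133406 + 461994\right) = 140523 \cdot 595400 = 83667394200$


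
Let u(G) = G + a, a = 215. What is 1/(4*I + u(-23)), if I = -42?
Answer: 1/24 ≈ 0.041667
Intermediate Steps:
u(G) = 215 + G (u(G) = G + 215 = 215 + G)
1/(4*I + u(-23)) = 1/(4*(-42) + (215 - 23)) = 1/(-168 + 192) = 1/24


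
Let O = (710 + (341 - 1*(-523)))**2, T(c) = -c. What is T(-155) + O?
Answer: 2477631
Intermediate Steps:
O = 2477476 (O = (710 + (341 + 523))**2 = (710 + 864)**2 = 1574**2 = 2477476)
T(-155) + O = -1*(-155) + 2477476 = 155 + 2477476 = 2477631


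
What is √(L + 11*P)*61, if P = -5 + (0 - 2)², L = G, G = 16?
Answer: 61*√5 ≈ 136.40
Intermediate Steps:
L = 16
P = -1 (P = -5 + (-2)² = -5 + 4 = -1)
√(L + 11*P)*61 = √(16 + 11*(-1))*61 = √(16 - 11)*61 = √5*61 = 61*√5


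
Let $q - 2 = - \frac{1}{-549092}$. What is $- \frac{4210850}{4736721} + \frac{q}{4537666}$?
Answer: $- \frac{10491732232823549815}{11801995566939767112} \approx -0.88898$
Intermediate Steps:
$q = \frac{1098185}{549092}$ ($q = 2 - \frac{1}{-549092} = 2 - - \frac{1}{549092} = 2 + \frac{1}{549092} = \frac{1098185}{549092} \approx 2.0$)
$- \frac{4210850}{4736721} + \frac{q}{4537666} = - \frac{4210850}{4736721} + \frac{1098185}{549092 \cdot 4537666} = \left(-4210850\right) \frac{1}{4736721} + \frac{1098185}{549092} \cdot \frac{1}{4537666} = - \frac{4210850}{4736721} + \frac{1098185}{2491596099272} = - \frac{10491732232823549815}{11801995566939767112}$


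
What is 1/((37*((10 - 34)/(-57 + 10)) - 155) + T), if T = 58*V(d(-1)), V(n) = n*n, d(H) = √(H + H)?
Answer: -47/11849 ≈ -0.0039666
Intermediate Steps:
d(H) = √2*√H (d(H) = √(2*H) = √2*√H)
V(n) = n²
T = -116 (T = 58*(√2*√(-1))² = 58*(√2*I)² = 58*(I*√2)² = 58*(-2) = -116)
1/((37*((10 - 34)/(-57 + 10)) - 155) + T) = 1/((37*((10 - 34)/(-57 + 10)) - 155) - 116) = 1/((37*(-24/(-47)) - 155) - 116) = 1/((37*(-24*(-1/47)) - 155) - 116) = 1/((37*(24/47) - 155) - 116) = 1/((888/47 - 155) - 116) = 1/(-6397/47 - 116) = 1/(-11849/47) = -47/11849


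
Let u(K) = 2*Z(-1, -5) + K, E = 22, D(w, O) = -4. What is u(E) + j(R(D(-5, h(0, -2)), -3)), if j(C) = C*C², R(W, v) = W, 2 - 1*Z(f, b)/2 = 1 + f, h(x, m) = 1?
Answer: -34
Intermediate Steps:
Z(f, b) = 2 - 2*f (Z(f, b) = 4 - 2*(1 + f) = 4 + (-2 - 2*f) = 2 - 2*f)
j(C) = C³
u(K) = 8 + K (u(K) = 2*(2 - 2*(-1)) + K = 2*(2 + 2) + K = 2*4 + K = 8 + K)
u(E) + j(R(D(-5, h(0, -2)), -3)) = (8 + 22) + (-4)³ = 30 - 64 = -34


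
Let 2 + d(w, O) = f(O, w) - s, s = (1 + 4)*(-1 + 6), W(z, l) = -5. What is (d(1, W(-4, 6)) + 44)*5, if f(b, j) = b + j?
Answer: 65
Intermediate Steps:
s = 25 (s = 5*5 = 25)
d(w, O) = -27 + O + w (d(w, O) = -2 + ((O + w) - 1*25) = -2 + ((O + w) - 25) = -2 + (-25 + O + w) = -27 + O + w)
(d(1, W(-4, 6)) + 44)*5 = ((-27 - 5 + 1) + 44)*5 = (-31 + 44)*5 = 13*5 = 65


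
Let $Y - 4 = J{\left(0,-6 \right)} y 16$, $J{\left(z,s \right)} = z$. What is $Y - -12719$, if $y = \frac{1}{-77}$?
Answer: $12723$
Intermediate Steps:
$y = - \frac{1}{77} \approx -0.012987$
$Y = 4$ ($Y = 4 + 0 \left(- \frac{1}{77}\right) 16 = 4 + 0 \cdot 16 = 4 + 0 = 4$)
$Y - -12719 = 4 - -12719 = 4 + \left(-94783 + 107502\right) = 4 + 12719 = 12723$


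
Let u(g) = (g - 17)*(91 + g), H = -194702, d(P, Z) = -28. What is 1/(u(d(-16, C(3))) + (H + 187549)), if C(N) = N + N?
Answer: -1/9988 ≈ -0.00010012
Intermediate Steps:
C(N) = 2*N
u(g) = (-17 + g)*(91 + g)
1/(u(d(-16, C(3))) + (H + 187549)) = 1/((-1547 + (-28)² + 74*(-28)) + (-194702 + 187549)) = 1/((-1547 + 784 - 2072) - 7153) = 1/(-2835 - 7153) = 1/(-9988) = -1/9988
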